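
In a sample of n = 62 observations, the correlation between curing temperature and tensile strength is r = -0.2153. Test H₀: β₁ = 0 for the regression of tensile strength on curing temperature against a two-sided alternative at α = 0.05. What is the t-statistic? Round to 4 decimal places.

t = -1.7078

t = r·√(n − 2)/√(1 − r²) = -0.2153·√60/√0.953646 = -1.7078.
df = n − 2 = 60.
Two-sided p ≈ 0.0929, which is ≥ 0.05, so fail to reject H₀.
The data do not give significant evidence of a linear association between curing temperature and tensile strength.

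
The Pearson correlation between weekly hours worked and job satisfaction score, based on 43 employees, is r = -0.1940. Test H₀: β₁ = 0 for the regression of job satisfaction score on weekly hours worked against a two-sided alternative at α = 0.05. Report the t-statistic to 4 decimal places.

t = -1.2663

t = r·√(n − 2)/√(1 − r²) = -0.1940·√41/√0.962364 = -1.2663.
df = n − 2 = 41.
Two-sided p ≈ 0.2126, which is ≥ 0.05, so fail to reject H₀.
The data do not give significant evidence of a linear association between weekly hours worked and job satisfaction score.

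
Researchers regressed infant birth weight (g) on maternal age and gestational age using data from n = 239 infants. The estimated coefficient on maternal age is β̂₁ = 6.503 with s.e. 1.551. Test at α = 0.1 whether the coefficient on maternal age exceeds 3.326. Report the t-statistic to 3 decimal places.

H₀: β₁ = 3.326 vs H₁: β₁ > 3.326.
t = (β̂₁ − β₁⁰)/SE = (6.503 − 3.326) / 1.551 = 2.048.
df = n − k − 1 = 239 − 2 − 1 = 236.
One-sided p ≈ 0.0208, which is < 0.1, so reject H₀.
There is evidence that the true slope on maternal age exceeds 3.326 g per unit, holding the other predictors fixed.

t = 2.048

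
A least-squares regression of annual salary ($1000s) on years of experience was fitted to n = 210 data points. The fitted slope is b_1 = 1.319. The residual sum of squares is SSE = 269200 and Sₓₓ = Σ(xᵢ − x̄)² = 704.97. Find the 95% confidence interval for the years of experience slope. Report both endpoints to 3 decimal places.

(-1.352, 3.990)

MSE = SSE/(n − 2) = 269200/208 = 1294.23.
SE(b_1) = √(MSE/Sₓₓ) = √(1294.23/704.97) = 1.35494.
df = n − 2 = 208.
t* = t_{0.025, 208} = 1.971435.
Margin = t* × SE = 1.971435 × 1.35494 = 2.67118.
CI: 1.319 ± 2.67118 → (-1.352, 3.990).
With 95% confidence, each one-unit increase in years of experience is associated with a change of between -1.352 and 3.990 $1000s in annual salary.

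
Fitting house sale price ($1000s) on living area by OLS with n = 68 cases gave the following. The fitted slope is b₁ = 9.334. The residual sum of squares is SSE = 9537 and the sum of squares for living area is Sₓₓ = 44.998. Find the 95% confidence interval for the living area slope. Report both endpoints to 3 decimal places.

MSE = SSE/(n − 2) = 9537/66 = 144.5.
SE(b₁) = √(MSE/Sₓₓ) = √(144.5/44.998) = 1.792.
df = n − 2 = 66.
t* = t_{0.025, 66} = 1.996564.
Margin = t* × SE = 1.996564 × 1.792 = 3.57784.
CI: 9.334 ± 3.57784 → (5.756, 12.912).
With 95% confidence, each one-unit increase in living area is associated with a change of between 5.756 and 12.912 $1000s in house sale price.

(5.756, 12.912)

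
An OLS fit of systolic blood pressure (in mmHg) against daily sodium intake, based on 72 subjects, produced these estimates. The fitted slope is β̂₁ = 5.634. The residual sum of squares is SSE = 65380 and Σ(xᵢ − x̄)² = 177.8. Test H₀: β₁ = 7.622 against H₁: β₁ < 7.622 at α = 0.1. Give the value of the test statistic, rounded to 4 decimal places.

MSE = SSE/(n − 2) = 65380/70 = 934.
SE(β̂₁) = √(MSE/Sₓₓ) = √(934/177.8) = 2.29196.
t = (5.634 − 7.622) / 2.29196 = -0.8674.
df = n − 2 = 70.
One-sided p ≈ 0.1943, which is ≥ 0.1, so fail to reject H₀.
The data do not give significant evidence that the true slope on daily sodium intake is below 7.622 mmHg per unit.

t = -0.8674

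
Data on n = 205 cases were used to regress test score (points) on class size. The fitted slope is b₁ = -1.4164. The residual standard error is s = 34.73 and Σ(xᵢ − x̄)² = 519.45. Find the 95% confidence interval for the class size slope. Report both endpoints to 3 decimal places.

SE(b₁) = s/√Sₓₓ = 34.73/√519.45 = 1.52382.
df = n − 2 = 203.
t* = t_{0.025, 203} = 1.971719.
Margin = t* × SE = 1.971719 × 1.52382 = 3.00454.
CI: -1.4164 ± 3.00454 → (-4.421, 1.588).
With 95% confidence, each one-unit increase in class size is associated with a change of between -4.421 and 1.588 points in test score.

(-4.421, 1.588)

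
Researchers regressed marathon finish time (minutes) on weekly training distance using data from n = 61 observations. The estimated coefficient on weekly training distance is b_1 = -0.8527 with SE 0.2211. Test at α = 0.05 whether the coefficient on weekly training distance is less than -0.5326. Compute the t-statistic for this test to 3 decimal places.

H₀: β₁ = -0.5326 vs H₁: β₁ < -0.5326.
t = (b_1 − β₁⁰)/SE = (-0.8527 − (-0.5326)) / 0.2211 = -1.448.
df = n − 2 = 61 − 2 = 59.
One-sided p ≈ 0.0765, which is ≥ 0.05, so fail to reject H₀.
The data do not give significant evidence that the true slope on weekly training distance is below -0.5326 minutes per unit.

t = -1.448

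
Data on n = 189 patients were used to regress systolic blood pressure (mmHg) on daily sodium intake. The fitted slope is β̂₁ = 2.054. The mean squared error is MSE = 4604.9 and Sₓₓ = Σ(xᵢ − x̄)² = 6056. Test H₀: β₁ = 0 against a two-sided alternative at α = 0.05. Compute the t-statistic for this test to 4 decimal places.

t = 2.3555

SE(β̂₁) = √(MSE/Sₓₓ) = √(4604.9/6056) = 0.872001.
t = 2.054 / 0.872001 = 2.3555.
df = n − 2 = 187.
Two-sided p ≈ 0.0195, which is < 0.05, so reject H₀.
There is evidence that daily sodium intake is associated with systolic blood pressure.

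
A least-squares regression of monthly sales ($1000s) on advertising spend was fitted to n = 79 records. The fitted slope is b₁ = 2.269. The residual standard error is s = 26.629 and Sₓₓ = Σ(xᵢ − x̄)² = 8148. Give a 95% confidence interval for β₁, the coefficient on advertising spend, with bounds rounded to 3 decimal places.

(1.682, 2.856)

SE(b₁) = s/√Sₓₓ = 26.629/√8148 = 0.295005.
df = n − 2 = 77.
t* = t_{0.025, 77} = 1.991254.
Margin = t* × SE = 1.991254 × 0.295005 = 0.58743.
CI: 2.269 ± 0.58743 → (1.682, 2.856).
With 95% confidence, each one-unit increase in advertising spend is associated with a change of between 1.682 and 2.856 $1000s in monthly sales.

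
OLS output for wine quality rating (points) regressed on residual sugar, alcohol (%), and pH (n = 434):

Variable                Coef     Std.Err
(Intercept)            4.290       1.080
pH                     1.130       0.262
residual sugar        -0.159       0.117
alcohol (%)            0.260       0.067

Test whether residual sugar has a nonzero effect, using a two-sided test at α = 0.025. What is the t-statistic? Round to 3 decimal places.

t = -1.359

Read off: b = -0.159, SE = 0.117 for residual sugar.
H₀: β₁ = 0 vs H₁: β₁ ≠ 0.
t = -0.159 / 0.117 = -1.359.
df = n − k − 1 = 434 − 3 − 1 = 430.
Two-sided p ≈ 0.1749, which is ≥ 0.025, so fail to reject H₀.
The data do not give significant evidence of an association between residual sugar and wine quality rating, after adjusting for the other predictors.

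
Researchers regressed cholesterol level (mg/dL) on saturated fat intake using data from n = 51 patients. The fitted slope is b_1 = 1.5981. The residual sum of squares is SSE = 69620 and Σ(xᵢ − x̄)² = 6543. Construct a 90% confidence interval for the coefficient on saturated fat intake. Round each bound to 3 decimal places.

(0.817, 2.379)

MSE = SSE/(n − 2) = 69620/49 = 1420.82.
SE(b_1) = √(MSE/Sₓₓ) = √(1420.82/6543) = 0.465994.
df = n − 2 = 49.
t* = t_{0.05, 49} = 1.676551.
Margin = t* × SE = 1.676551 × 0.465994 = 0.78126.
CI: 1.5981 ± 0.78126 → (0.817, 2.379).
With 90% confidence, each one-unit increase in saturated fat intake is associated with a change of between 0.817 and 2.379 mg/dL in cholesterol level.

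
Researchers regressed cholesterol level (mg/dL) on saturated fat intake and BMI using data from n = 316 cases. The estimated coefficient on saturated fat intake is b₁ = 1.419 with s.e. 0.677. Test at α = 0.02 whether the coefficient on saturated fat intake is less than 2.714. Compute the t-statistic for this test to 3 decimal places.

t = -1.913

H₀: β₁ = 2.714 vs H₁: β₁ < 2.714.
t = (b₁ − β₁⁰)/SE = (1.419 − 2.714) / 0.677 = -1.913.
df = n − k − 1 = 316 − 2 − 1 = 313.
One-sided p ≈ 0.0283, which is ≥ 0.02, so fail to reject H₀.
The data do not give significant evidence that the true slope on saturated fat intake is below 2.714 mg/dL per unit, holding the other predictors fixed.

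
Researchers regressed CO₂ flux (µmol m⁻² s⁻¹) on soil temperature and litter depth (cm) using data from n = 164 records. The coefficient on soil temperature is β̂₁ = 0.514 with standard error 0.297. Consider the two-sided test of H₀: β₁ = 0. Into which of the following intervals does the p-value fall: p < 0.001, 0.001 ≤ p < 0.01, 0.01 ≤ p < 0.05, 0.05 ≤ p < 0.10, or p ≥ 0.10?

0.05 ≤ p < 0.10

t = 0.514 / 0.297 = 1.731.
df = n − k − 1 = 164 − 2 − 1 = 161.
Two-sided p = 2·P(T_{161} > |t|) ≈ 0.0854.
So 0.05 ≤ p < 0.10.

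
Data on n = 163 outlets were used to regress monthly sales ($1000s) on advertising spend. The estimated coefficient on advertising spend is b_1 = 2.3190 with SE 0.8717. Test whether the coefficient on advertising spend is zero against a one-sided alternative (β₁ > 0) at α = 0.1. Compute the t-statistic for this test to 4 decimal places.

H₀: β₁ = 0 vs H₁: β₁ > 0.
t = (b_1 − β₁⁰)/SE = 2.3190 / 0.8717 = 2.6603.
df = n − 2 = 163 − 2 = 161.
One-sided p ≈ 0.0043, which is < 0.1, so reject H₀.
There is evidence that the true slope on advertising spend is positive.

t = 2.6603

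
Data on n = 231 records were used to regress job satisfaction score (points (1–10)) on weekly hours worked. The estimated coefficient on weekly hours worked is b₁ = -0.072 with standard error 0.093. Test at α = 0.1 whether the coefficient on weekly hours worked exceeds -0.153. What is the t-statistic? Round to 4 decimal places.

t = 0.8710

H₀: β₁ = -0.153 vs H₁: β₁ > -0.153.
t = (b₁ − β₁⁰)/SE = (-0.072 − (-0.153)) / 0.093 = 0.8710.
df = n − 2 = 231 − 2 = 229.
One-sided p ≈ 0.1923, which is ≥ 0.1, so fail to reject H₀.
The data do not give significant evidence that the true slope on weekly hours worked exceeds -0.153 points (1–10) per unit.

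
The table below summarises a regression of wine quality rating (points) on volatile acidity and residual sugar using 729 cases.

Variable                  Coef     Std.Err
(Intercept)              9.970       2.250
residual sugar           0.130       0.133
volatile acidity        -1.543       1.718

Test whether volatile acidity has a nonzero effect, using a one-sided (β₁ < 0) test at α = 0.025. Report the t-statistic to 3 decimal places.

t = -0.898

Read off: b = -1.543, SE = 1.718 for volatile acidity.
H₀: β₁ = 0 vs H₁: β₁ < 0.
t = -1.543 / 1.718 = -0.898.
df = n − k − 1 = 729 − 2 − 1 = 726.
One-sided p ≈ 0.1847, which is ≥ 0.025, so fail to reject H₀.
The data do not give significant evidence that the true slope on volatile acidity is negative, holding the other predictors fixed.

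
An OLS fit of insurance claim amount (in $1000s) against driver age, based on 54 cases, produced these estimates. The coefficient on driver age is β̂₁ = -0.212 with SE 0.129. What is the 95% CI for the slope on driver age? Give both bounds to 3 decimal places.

df = n − 2 = 54 − 2 = 52.
t* = t_{0.025, 52} = 2.006647.
Margin = t* × SE = 2.006647 × 0.129 = 0.25886.
CI: -0.212 ± 0.25886 → (-0.471, 0.047).
With 95% confidence, each one-unit increase in driver age is associated with a change of between -0.471 and 0.047 $1000s in insurance claim amount.

(-0.471, 0.047)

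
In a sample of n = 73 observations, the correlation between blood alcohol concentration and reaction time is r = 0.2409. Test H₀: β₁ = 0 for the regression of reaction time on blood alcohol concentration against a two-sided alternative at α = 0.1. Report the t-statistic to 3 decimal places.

t = r·√(n − 2)/√(1 − r²) = 0.2409·√71/√0.941967 = 2.091.
df = n − 2 = 71.
Two-sided p ≈ 0.0401, which is < 0.1, so reject H₀.
There is evidence of a linear association between blood alcohol concentration and reaction time.

t = 2.091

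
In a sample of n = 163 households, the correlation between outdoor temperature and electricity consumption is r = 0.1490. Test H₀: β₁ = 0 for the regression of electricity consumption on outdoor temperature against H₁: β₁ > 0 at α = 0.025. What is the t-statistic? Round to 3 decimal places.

t = 1.912

t = r·√(n − 2)/√(1 − r²) = 0.1490·√161/√0.977799 = 1.912.
df = n − 2 = 161.
One-sided p ≈ 0.0288, which is ≥ 0.025, so fail to reject H₀.
The data do not give significant evidence of a linear association between outdoor temperature and electricity consumption.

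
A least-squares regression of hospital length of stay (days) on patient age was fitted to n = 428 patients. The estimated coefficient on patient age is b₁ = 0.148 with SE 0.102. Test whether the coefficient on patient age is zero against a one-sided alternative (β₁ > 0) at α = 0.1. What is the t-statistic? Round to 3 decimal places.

t = 1.451

H₀: β₁ = 0 vs H₁: β₁ > 0.
t = (b₁ − β₁⁰)/SE = 0.148 / 0.102 = 1.451.
df = n − 2 = 428 − 2 = 426.
One-sided p ≈ 0.0738, which is < 0.1, so reject H₀.
There is evidence that the true slope on patient age is positive.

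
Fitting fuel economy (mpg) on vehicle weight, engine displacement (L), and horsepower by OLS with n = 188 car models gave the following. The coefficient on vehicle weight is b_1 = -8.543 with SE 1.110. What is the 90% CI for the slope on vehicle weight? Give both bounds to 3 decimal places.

df = n − k − 1 = 188 − 3 − 1 = 184.
t* = t_{0.05, 184} = 1.653177.
Margin = t* × SE = 1.653177 × 1.110 = 1.83503.
CI: -8.543 ± 1.83503 → (-10.378, -6.708).
With 90% confidence, each one-unit increase in vehicle weight is associated with a change of between -10.378 and -6.708 mpg in fuel economy, holding the other predictors fixed.

(-10.378, -6.708)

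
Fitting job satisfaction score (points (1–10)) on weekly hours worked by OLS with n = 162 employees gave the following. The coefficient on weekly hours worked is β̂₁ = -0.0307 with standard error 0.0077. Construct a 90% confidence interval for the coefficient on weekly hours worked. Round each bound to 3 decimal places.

(-0.043, -0.018)

df = n − 2 = 162 − 2 = 160.
t* = t_{0.05, 160} = 1.654433.
Margin = t* × SE = 1.654433 × 0.0077 = 0.01274.
CI: -0.0307 ± 0.01274 → (-0.043, -0.018).
With 90% confidence, each one-unit increase in weekly hours worked is associated with a change of between -0.043 and -0.018 points (1–10) in job satisfaction score.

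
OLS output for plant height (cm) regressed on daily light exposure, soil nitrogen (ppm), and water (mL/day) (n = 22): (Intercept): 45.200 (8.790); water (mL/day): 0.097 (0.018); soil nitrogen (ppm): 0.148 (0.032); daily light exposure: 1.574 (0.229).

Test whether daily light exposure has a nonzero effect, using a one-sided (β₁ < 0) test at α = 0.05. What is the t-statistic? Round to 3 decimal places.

t = 6.873

Read off: b = 1.574, SE = 0.229 for daily light exposure.
H₀: β₁ = 0 vs H₁: β₁ < 0.
t = 1.574 / 0.229 = 6.873.
df = n − k − 1 = 22 − 3 − 1 = 18.
One-sided p ≈ 1.0000, which is ≥ 0.05, so fail to reject H₀.
The data do not give significant evidence that the true slope on daily light exposure is negative, holding the other predictors fixed.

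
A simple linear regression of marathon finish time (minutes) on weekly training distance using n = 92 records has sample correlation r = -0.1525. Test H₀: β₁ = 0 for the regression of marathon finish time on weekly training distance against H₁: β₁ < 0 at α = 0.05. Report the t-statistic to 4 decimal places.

t = r·√(n − 2)/√(1 − r²) = -0.1525·√90/√0.976744 = -1.4639.
df = n − 2 = 90.
One-sided p ≈ 0.0734, which is ≥ 0.05, so fail to reject H₀.
The data do not give significant evidence of a linear association between weekly training distance and marathon finish time.

t = -1.4639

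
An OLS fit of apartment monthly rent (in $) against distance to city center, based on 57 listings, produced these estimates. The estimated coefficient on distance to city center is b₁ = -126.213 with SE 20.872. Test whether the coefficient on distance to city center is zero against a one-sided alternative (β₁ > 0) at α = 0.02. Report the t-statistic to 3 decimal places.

H₀: β₁ = 0 vs H₁: β₁ > 0.
t = (b₁ − β₁⁰)/SE = -126.213 / 20.872 = -6.047.
df = n − 2 = 57 − 2 = 55.
One-sided p ≈ 1.0000, which is ≥ 0.02, so fail to reject H₀.
The data do not give significant evidence that the true slope on distance to city center is positive.

t = -6.047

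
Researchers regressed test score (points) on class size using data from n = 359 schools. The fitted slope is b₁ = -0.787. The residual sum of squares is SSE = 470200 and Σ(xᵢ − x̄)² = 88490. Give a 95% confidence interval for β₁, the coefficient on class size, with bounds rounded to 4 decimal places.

(-1.0269, -0.5471)

MSE = SSE/(n − 2) = 470200/357 = 1317.09.
SE(b₁) = √(MSE/Sₓₓ) = √(1317.09/88490) = 0.122.
df = n − 2 = 357.
t* = t_{0.025, 357} = 1.966631.
Margin = t* × SE = 1.966631 × 0.122 = 0.239929.
CI: -0.787 ± 0.239929 → (-1.0269, -0.5471).
With 95% confidence, each one-unit increase in class size is associated with a change of between -1.0269 and -0.5471 points in test score.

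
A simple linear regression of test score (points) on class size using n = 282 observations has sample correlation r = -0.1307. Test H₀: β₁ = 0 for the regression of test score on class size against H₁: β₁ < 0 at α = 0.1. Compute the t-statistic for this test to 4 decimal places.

t = r·√(n − 2)/√(1 − r²) = -0.1307·√280/√0.982918 = -2.2060.
df = n − 2 = 280.
One-sided p ≈ 0.0141, which is < 0.1, so reject H₀.
There is evidence of a linear association between class size and test score.

t = -2.2060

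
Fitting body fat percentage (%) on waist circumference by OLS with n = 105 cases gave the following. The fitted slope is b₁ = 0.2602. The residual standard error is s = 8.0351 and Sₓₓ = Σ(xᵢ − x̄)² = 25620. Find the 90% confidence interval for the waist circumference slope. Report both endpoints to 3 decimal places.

SE(b₁) = s/√Sₓₓ = 8.0351/√25620 = 0.0501998.
df = n − 2 = 103.
t* = t_{0.05, 103} = 1.659782.
Margin = t* × SE = 1.659782 × 0.0501998 = 0.08332.
CI: 0.2602 ± 0.08332 → (0.177, 0.344).
With 90% confidence, each one-unit increase in waist circumference is associated with a change of between 0.177 and 0.344 % in body fat percentage.

(0.177, 0.344)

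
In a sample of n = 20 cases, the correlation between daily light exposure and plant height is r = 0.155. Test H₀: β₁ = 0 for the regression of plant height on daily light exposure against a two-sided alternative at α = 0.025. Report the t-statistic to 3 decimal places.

t = r·√(n − 2)/√(1 − r²) = 0.155·√18/√0.975975 = 0.666.
df = n − 2 = 18.
Two-sided p ≈ 0.5141, which is ≥ 0.025, so fail to reject H₀.
The data do not give significant evidence of a linear association between daily light exposure and plant height.

t = 0.666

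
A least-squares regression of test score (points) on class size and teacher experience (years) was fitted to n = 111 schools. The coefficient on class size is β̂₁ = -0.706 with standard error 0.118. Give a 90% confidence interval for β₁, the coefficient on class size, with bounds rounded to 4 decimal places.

df = n − k − 1 = 111 − 2 − 1 = 108.
t* = t_{0.05, 108} = 1.659085.
Margin = t* × SE = 1.659085 × 0.118 = 0.195772.
CI: -0.706 ± 0.195772 → (-0.9018, -0.5102).
With 90% confidence, each one-unit increase in class size is associated with a change of between -0.9018 and -0.5102 points in test score, holding the other predictors fixed.

(-0.9018, -0.5102)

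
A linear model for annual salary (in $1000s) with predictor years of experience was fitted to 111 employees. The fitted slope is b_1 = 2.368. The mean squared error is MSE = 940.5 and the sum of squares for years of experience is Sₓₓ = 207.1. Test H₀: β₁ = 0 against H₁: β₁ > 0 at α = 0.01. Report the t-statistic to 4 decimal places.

t = 1.1112

SE(b_1) = √(MSE/Sₓₓ) = √(940.5/207.1) = 2.13103.
t = 2.368 / 2.13103 = 1.1112.
df = n − 2 = 109.
One-sided p ≈ 0.1345, which is ≥ 0.01, so fail to reject H₀.
The data do not give significant evidence that the true slope on years of experience is positive.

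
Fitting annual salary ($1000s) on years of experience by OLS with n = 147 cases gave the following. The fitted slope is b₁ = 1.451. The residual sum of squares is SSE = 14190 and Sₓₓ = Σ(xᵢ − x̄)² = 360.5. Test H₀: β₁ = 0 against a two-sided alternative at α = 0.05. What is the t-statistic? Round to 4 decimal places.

MSE = SSE/(n − 2) = 14190/145 = 97.8621.
SE(b₁) = √(MSE/Sₓₓ) = √(97.8621/360.5) = 0.52102.
t = 1.451 / 0.52102 = 2.7849.
df = n − 2 = 145.
Two-sided p ≈ 0.0061, which is < 0.05, so reject H₀.
There is evidence that years of experience is associated with annual salary.

t = 2.7849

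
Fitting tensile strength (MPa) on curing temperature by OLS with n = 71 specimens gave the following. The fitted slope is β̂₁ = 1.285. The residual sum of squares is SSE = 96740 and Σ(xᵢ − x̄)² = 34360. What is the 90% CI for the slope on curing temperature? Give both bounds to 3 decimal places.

MSE = SSE/(n − 2) = 96740/69 = 1402.03.
SE(β̂₁) = √(MSE/Sₓₓ) = √(1402.03/34360) = 0.202.
df = n − 2 = 69.
t* = t_{0.05, 69} = 1.667239.
Margin = t* × SE = 1.667239 × 0.202 = 0.33678.
CI: 1.285 ± 0.33678 → (0.948, 1.622).
With 90% confidence, each one-unit increase in curing temperature is associated with a change of between 0.948 and 1.622 MPa in tensile strength.

(0.948, 1.622)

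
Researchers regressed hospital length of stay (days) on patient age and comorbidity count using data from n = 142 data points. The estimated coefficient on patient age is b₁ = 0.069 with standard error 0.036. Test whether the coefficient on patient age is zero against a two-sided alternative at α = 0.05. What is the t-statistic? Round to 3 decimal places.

t = 1.917

H₀: β₁ = 0 vs H₁: β₁ ≠ 0.
t = (b₁ − β₁⁰)/SE = 0.069 / 0.036 = 1.917.
df = n − k − 1 = 142 − 2 − 1 = 139.
Two-sided p ≈ 0.0573, which is ≥ 0.05, so fail to reject H₀.
The data do not give significant evidence of an association between patient age and hospital length of stay, after adjusting for the other predictors.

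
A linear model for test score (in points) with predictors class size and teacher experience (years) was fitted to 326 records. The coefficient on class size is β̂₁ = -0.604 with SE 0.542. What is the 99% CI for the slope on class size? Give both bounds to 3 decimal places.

(-2.008, 0.800)

df = n − k − 1 = 326 − 2 − 1 = 323.
t* = t_{0.005, 323} = 2.591136.
Margin = t* × SE = 2.591136 × 0.542 = 1.40440.
CI: -0.604 ± 1.40440 → (-2.008, 0.800).
With 99% confidence, each one-unit increase in class size is associated with a change of between -2.008 and 0.800 points in test score, holding the other predictors fixed.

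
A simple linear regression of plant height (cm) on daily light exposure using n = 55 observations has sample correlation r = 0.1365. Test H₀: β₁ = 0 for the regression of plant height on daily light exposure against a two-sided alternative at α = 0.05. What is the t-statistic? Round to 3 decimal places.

t = 1.003

t = r·√(n − 2)/√(1 − r²) = 0.1365·√53/√0.981368 = 1.003.
df = n − 2 = 53.
Two-sided p ≈ 0.3204, which is ≥ 0.05, so fail to reject H₀.
The data do not give significant evidence of a linear association between daily light exposure and plant height.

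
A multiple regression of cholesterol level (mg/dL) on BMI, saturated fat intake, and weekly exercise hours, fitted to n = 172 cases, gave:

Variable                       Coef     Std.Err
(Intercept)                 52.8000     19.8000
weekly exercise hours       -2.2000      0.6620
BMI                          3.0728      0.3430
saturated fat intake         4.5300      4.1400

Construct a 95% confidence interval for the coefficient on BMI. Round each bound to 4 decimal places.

(2.3957, 3.7499)

Read off: b = 3.0728, SE = 0.3430 for BMI.
df = n − k − 1 = 172 − 3 − 1 = 168.
t* = t_{0.025, 168} = 1.974185.
Margin = t* × SE = 1.974185 × 0.3430 = 0.677146.
CI: 3.0728 ± 0.677146 → (2.3957, 3.7499).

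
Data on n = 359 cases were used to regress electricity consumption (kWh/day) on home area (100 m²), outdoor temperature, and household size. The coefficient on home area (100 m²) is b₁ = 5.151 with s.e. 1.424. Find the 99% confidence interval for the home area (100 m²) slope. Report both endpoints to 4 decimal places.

(1.4632, 8.8388)

df = n − k − 1 = 359 − 3 − 1 = 355.
t* = t_{0.005, 355} = 2.589749.
Margin = t* × SE = 2.589749 × 1.424 = 3.687803.
CI: 5.151 ± 3.687803 → (1.4632, 8.8388).
With 99% confidence, each one-unit increase in home area (100 m²) is associated with a change of between 1.4632 and 8.8388 kWh/day in electricity consumption, holding the other predictors fixed.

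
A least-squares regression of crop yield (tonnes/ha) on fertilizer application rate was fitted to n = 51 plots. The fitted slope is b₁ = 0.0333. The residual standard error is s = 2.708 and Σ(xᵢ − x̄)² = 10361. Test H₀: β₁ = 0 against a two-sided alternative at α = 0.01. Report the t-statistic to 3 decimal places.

t = 1.252

SE(b₁) = s/√Sₓₓ = 2.708/√10361 = 0.0266041.
t = 0.0333 / 0.0266041 = 1.252.
df = n − 2 = 49.
Two-sided p ≈ 0.2166, which is ≥ 0.01, so fail to reject H₀.
The data do not give significant evidence of an association between fertilizer application rate and crop yield.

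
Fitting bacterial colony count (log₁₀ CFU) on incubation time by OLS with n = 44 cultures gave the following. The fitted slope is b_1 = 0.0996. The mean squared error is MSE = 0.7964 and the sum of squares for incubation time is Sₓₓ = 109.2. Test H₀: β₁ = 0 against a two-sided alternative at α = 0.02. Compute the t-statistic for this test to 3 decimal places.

SE(b_1) = √(MSE/Sₓₓ) = √(0.7964/109.2) = 0.0853993.
t = 0.0996 / 0.0853993 = 1.166.
df = n − 2 = 42.
Two-sided p ≈ 0.2501, which is ≥ 0.02, so fail to reject H₀.
The data do not give significant evidence of an association between incubation time and bacterial colony count.

t = 1.166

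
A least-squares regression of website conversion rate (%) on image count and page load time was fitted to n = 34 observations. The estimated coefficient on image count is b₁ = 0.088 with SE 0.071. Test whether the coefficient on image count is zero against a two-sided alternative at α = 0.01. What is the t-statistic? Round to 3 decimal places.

t = 1.239

H₀: β₁ = 0 vs H₁: β₁ ≠ 0.
t = (b₁ − β₁⁰)/SE = 0.088 / 0.071 = 1.239.
df = n − k − 1 = 34 − 2 − 1 = 31.
Two-sided p ≈ 0.2245, which is ≥ 0.01, so fail to reject H₀.
The data do not give significant evidence of an association between image count and website conversion rate, after adjusting for the other predictors.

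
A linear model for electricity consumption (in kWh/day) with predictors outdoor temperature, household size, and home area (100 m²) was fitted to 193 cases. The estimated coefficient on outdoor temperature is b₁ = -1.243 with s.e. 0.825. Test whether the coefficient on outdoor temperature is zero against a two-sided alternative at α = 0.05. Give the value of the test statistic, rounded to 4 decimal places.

t = -1.5067

H₀: β₁ = 0 vs H₁: β₁ ≠ 0.
t = (b₁ − β₁⁰)/SE = -1.243 / 0.825 = -1.5067.
df = n − k − 1 = 193 − 3 − 1 = 189.
Two-sided p ≈ 0.1336, which is ≥ 0.05, so fail to reject H₀.
The data do not give significant evidence of an association between outdoor temperature and electricity consumption, after adjusting for the other predictors.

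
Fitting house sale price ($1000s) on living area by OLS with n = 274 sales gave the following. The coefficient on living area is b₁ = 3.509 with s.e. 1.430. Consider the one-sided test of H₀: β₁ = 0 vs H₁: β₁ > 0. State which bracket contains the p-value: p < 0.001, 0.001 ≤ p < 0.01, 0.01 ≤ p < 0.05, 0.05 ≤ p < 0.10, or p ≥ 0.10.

t = 3.509 / 1.430 = 2.454.
df = n − 2 = 274 − 2 = 272.
One-sided p = P(T_{272} > t) ≈ 0.0074.
So 0.001 ≤ p < 0.01.

0.001 ≤ p < 0.01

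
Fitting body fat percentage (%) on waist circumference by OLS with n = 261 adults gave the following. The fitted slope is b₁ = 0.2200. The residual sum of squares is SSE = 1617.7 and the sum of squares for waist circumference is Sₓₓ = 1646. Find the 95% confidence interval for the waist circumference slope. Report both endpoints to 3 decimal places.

(0.099, 0.341)

MSE = SSE/(n − 2) = 1617.7/259 = 6.24595.
SE(b₁) = √(MSE/Sₓₓ) = √(6.24595/1646) = 0.0616005.
df = n − 2 = 259.
t* = t_{0.025, 259} = 1.969166.
Margin = t* × SE = 1.969166 × 0.0616005 = 0.12130.
CI: 0.2200 ± 0.12130 → (0.099, 0.341).
With 95% confidence, each one-unit increase in waist circumference is associated with a change of between 0.099 and 0.341 % in body fat percentage.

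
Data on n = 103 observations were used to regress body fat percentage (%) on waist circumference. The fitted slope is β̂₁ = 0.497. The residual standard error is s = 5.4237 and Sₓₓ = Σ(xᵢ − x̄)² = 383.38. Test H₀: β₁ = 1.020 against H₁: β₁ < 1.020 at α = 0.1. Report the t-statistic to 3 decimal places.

t = -1.888

SE(β̂₁) = s/√Sₓₓ = 5.4237/√383.38 = 0.277001.
t = (0.497 − 1.020) / 0.277001 = -1.888.
df = n − 2 = 101.
One-sided p ≈ 0.0309, which is < 0.1, so reject H₀.
There is evidence that the true slope on waist circumference is below 1.020 % per unit.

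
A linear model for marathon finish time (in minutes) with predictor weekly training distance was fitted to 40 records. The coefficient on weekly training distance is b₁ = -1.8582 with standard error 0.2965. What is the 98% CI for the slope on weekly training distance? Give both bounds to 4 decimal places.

(-2.5783, -1.1381)

df = n − 2 = 40 − 2 = 38.
t* = t_{0.01, 38} = 2.428568.
Margin = t* × SE = 2.428568 × 0.2965 = 0.720070.
CI: -1.8582 ± 0.720070 → (-2.5783, -1.1381).
With 98% confidence, each one-unit increase in weekly training distance is associated with a change of between -2.5783 and -1.1381 minutes in marathon finish time.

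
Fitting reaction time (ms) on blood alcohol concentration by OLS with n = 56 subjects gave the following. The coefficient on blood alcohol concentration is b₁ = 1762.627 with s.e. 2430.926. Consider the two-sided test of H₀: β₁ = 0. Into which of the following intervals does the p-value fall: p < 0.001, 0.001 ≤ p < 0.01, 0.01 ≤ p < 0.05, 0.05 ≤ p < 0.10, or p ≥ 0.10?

t = 1762.627 / 2430.926 = 0.725.
df = n − 2 = 56 − 2 = 54.
Two-sided p = 2·P(T_{54} > |t|) ≈ 0.4715.
So p ≥ 0.10.

p ≥ 0.10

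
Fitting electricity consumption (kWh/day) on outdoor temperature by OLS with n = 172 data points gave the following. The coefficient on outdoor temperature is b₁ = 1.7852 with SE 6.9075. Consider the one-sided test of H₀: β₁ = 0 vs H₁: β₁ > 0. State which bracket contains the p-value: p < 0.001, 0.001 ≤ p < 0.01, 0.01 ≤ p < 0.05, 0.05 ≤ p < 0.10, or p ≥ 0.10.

p ≥ 0.10

t = 1.7852 / 6.9075 = 0.258.
df = n − 2 = 172 − 2 = 170.
One-sided p = P(T_{170} > t) ≈ 0.3982.
So p ≥ 0.10.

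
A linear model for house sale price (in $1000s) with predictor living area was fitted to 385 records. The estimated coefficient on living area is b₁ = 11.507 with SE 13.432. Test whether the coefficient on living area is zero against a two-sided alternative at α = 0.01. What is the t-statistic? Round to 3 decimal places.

H₀: β₁ = 0 vs H₁: β₁ ≠ 0.
t = (b₁ − β₁⁰)/SE = 11.507 / 13.432 = 0.857.
df = n − 2 = 385 − 2 = 383.
Two-sided p ≈ 0.3922, which is ≥ 0.01, so fail to reject H₀.
The data do not give significant evidence of an association between living area and house sale price.

t = 0.857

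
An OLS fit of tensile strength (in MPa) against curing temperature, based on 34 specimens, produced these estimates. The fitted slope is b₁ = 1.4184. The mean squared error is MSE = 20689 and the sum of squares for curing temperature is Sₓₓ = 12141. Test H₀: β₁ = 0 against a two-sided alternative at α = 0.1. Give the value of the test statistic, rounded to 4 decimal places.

t = 1.0866

SE(b₁) = √(MSE/Sₓₓ) = √(20689/12141) = 1.3054.
t = 1.4184 / 1.3054 = 1.0866.
df = n − 2 = 32.
Two-sided p ≈ 0.2853, which is ≥ 0.1, so fail to reject H₀.
The data do not give significant evidence of an association between curing temperature and tensile strength.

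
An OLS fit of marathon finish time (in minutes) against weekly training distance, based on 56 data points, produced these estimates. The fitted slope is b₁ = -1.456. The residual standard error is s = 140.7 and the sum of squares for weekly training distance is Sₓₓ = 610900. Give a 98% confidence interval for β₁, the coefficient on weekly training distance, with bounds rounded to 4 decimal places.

(-1.8876, -1.0244)

SE(b₁) = s/√Sₓₓ = 140.7/√610900 = 0.180015.
df = n − 2 = 54.
t* = t_{0.01, 54} = 2.39741.
Margin = t* × SE = 2.39741 × 0.180015 = 0.431570.
CI: -1.456 ± 0.431570 → (-1.8876, -1.0244).
With 98% confidence, each one-unit increase in weekly training distance is associated with a change of between -1.8876 and -1.0244 minutes in marathon finish time.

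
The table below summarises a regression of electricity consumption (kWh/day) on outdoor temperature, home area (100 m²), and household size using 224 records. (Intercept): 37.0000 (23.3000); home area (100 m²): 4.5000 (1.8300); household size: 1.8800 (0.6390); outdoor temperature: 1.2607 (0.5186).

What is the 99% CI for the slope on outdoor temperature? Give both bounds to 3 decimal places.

Read off: b = 1.2607, SE = 0.5186 for outdoor temperature.
df = n − k − 1 = 224 − 3 − 1 = 220.
t* = t_{0.005, 220} = 2.598361.
Margin = t* × SE = 2.598361 × 0.5186 = 1.34751.
CI: 1.2607 ± 1.34751 → (-0.087, 2.608).

(-0.087, 2.608)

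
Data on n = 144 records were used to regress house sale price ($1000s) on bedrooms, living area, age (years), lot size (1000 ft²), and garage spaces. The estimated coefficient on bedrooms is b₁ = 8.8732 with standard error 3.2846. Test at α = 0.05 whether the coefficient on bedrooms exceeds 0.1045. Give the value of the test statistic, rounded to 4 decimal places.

H₀: β₁ = 0.1045 vs H₁: β₁ > 0.1045.
t = (b₁ − β₁⁰)/SE = (8.8732 − 0.1045) / 3.2846 = 2.6696.
df = n − k − 1 = 144 − 5 − 1 = 138.
One-sided p ≈ 0.0043, which is < 0.05, so reject H₀.
There is evidence that the true slope on bedrooms exceeds 0.1045 $1000s per unit, holding the other predictors fixed.

t = 2.6696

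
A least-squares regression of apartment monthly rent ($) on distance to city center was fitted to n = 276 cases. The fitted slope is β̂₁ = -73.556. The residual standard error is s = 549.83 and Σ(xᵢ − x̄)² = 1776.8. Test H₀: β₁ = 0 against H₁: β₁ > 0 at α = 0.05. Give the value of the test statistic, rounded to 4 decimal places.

SE(β̂₁) = s/√Sₓₓ = 549.83/√1776.8 = 13.044.
t = -73.556 / 13.044 = -5.6391.
df = n − 2 = 274.
One-sided p ≈ 1.0000, which is ≥ 0.05, so fail to reject H₀.
The data do not give significant evidence that the true slope on distance to city center is positive.

t = -5.6391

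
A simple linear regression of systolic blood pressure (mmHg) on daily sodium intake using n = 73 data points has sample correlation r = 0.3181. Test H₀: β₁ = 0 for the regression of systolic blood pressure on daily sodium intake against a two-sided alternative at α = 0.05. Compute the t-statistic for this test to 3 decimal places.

t = 2.827

t = r·√(n − 2)/√(1 − r²) = 0.3181·√71/√0.898812 = 2.827.
df = n − 2 = 71.
Two-sided p ≈ 0.0061, which is < 0.05, so reject H₀.
There is evidence of a linear association between daily sodium intake and systolic blood pressure.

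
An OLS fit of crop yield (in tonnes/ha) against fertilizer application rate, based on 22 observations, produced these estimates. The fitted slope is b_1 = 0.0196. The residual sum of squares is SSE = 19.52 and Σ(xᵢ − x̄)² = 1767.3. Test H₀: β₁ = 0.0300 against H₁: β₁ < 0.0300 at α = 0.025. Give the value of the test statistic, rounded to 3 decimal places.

t = -0.443

MSE = SSE/(n − 2) = 19.52/20 = 0.976.
SE(b_1) = √(MSE/Sₓₓ) = √(0.976/1767.3) = 0.0235001.
t = (0.0196 − 0.0300) / 0.0235001 = -0.443.
df = n − 2 = 20.
One-sided p ≈ 0.3314, which is ≥ 0.025, so fail to reject H₀.
The data do not give significant evidence that the true slope on fertilizer application rate is below 0.0300 tonnes/ha per unit.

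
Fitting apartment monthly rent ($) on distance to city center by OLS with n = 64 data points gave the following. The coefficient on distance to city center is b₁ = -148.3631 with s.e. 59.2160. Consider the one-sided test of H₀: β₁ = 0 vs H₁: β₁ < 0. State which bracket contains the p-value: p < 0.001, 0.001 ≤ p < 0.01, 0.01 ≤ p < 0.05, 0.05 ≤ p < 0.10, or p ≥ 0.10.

t = -148.3631 / 59.2160 = -2.505.
df = n − 2 = 64 − 2 = 62.
One-sided p = P(T_{62} < t) ≈ 0.0074.
So 0.001 ≤ p < 0.01.

0.001 ≤ p < 0.01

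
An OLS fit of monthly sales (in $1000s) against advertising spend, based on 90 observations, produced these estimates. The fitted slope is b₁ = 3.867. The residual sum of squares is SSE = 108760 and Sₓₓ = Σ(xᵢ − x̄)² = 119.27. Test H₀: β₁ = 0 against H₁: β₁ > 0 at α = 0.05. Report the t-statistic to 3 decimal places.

t = 1.201

MSE = SSE/(n − 2) = 108760/88 = 1235.91.
SE(b₁) = √(MSE/Sₓₓ) = √(1235.91/119.27) = 3.21905.
t = 3.867 / 3.21905 = 1.201.
df = n − 2 = 88.
One-sided p ≈ 0.1164, which is ≥ 0.05, so fail to reject H₀.
The data do not give significant evidence that the true slope on advertising spend is positive.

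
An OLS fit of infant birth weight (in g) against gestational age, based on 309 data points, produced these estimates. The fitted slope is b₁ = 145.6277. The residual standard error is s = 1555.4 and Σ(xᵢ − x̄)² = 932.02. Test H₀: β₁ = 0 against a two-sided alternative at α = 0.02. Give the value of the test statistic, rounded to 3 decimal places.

SE(b₁) = s/√Sₓₓ = 1555.4/√932.02 = 50.9483.
t = 145.6277 / 50.9483 = 2.858.
df = n − 2 = 307.
Two-sided p ≈ 0.0045, which is < 0.02, so reject H₀.
There is evidence that gestational age is associated with infant birth weight.

t = 2.858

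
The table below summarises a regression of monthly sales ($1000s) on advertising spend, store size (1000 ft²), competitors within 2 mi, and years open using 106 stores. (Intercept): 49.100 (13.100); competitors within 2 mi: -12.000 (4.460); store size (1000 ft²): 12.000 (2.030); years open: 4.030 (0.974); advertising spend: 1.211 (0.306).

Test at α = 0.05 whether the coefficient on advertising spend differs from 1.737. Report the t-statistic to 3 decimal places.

Read off: b = 1.211, SE = 0.306 for advertising spend.
H₀: β₁ = 1.737 vs H₁: β₁ ≠ 1.737.
t = (1.211 − 1.737) / 0.306 = -1.719.
df = n − k − 1 = 106 − 4 − 1 = 101.
Two-sided p ≈ 0.0887, which is ≥ 0.05, so fail to reject H₀.
The data are consistent with a true slope of 1.737 $1000s per unit of advertising spend, holding the other predictors fixed.

t = -1.719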